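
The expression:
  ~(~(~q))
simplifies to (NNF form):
~q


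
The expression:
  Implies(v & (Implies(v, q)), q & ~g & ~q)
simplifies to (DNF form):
~q | ~v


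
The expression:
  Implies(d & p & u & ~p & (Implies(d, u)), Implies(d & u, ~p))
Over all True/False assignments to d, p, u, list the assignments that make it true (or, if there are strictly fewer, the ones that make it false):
is always true.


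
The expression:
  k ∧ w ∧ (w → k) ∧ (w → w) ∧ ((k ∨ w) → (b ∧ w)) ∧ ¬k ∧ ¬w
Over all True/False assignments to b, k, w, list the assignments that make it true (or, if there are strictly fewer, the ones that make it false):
is never true.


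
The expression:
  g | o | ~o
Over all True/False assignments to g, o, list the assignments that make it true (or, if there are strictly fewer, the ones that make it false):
is always true.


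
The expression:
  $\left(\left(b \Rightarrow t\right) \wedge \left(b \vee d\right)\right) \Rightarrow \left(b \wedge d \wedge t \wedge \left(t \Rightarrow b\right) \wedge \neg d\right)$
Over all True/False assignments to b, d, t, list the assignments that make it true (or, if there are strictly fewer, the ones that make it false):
is true only for:
  b=False, d=False, t=False;
  b=False, d=False, t=True;
  b=True, d=False, t=False;
  b=True, d=True, t=False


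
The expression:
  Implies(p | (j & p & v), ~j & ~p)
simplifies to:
~p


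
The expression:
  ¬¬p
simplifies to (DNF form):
p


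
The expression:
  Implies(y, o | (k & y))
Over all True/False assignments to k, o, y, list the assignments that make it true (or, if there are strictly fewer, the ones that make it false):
is false only for:
  k=False, o=False, y=True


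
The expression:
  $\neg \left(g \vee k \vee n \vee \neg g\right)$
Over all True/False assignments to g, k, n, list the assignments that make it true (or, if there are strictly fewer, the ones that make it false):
is never true.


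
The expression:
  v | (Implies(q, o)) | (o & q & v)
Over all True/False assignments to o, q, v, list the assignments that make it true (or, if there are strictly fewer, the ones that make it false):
is false only for:
  o=False, q=True, v=False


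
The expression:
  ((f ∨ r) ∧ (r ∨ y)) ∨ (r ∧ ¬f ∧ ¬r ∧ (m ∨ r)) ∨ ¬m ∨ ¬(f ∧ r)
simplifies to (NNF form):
True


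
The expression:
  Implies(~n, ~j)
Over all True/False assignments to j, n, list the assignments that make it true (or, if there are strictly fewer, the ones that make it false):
is false only for:
  j=True, n=False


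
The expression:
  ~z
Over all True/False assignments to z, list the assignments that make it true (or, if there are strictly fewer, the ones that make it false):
is true only for:
  z=False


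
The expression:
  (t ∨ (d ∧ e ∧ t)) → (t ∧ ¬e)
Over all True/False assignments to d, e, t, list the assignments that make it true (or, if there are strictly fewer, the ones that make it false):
is false only for:
  d=False, e=True, t=True;
  d=True, e=True, t=True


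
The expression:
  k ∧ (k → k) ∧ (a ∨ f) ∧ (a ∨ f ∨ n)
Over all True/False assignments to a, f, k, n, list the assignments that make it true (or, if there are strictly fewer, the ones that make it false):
is true only for:
  a=False, f=True, k=True, n=False;
  a=False, f=True, k=True, n=True;
  a=True, f=False, k=True, n=False;
  a=True, f=False, k=True, n=True;
  a=True, f=True, k=True, n=False;
  a=True, f=True, k=True, n=True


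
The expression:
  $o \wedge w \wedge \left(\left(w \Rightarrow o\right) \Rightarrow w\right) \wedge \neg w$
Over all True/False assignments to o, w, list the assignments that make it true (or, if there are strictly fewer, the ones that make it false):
is never true.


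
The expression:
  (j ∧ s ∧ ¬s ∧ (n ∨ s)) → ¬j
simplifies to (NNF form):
True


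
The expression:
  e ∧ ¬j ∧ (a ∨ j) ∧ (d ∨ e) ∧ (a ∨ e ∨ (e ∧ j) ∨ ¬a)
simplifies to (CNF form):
a ∧ e ∧ ¬j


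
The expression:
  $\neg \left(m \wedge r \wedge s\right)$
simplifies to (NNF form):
$\neg m \vee \neg r \vee \neg s$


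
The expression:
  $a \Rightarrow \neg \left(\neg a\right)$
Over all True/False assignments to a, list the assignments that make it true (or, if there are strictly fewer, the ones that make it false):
is always true.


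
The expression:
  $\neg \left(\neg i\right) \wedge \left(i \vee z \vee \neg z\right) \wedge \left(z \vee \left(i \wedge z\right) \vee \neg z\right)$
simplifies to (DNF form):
$i$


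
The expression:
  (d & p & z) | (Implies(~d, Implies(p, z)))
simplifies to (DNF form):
d | z | ~p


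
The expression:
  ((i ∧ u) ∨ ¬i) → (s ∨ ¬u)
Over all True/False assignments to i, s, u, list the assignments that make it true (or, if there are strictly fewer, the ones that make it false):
is false only for:
  i=False, s=False, u=True;
  i=True, s=False, u=True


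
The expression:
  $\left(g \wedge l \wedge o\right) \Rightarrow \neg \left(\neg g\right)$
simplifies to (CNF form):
$\text{True}$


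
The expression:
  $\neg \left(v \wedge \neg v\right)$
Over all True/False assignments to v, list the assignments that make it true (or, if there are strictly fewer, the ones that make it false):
is always true.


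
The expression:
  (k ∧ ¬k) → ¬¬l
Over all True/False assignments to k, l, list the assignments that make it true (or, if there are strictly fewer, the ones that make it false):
is always true.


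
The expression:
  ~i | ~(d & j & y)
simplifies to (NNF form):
~d | ~i | ~j | ~y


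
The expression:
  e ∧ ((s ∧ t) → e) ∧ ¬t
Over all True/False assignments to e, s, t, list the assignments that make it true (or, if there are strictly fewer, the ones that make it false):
is true only for:
  e=True, s=False, t=False;
  e=True, s=True, t=False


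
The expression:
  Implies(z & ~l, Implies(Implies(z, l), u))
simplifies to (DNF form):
True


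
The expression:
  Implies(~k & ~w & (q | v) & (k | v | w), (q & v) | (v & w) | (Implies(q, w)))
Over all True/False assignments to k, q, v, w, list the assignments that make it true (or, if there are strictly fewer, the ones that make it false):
is always true.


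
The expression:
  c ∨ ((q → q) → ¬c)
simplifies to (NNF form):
True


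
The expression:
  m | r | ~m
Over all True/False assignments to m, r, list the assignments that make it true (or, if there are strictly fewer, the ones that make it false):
is always true.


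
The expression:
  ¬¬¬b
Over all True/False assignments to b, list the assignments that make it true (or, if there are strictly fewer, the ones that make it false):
is true only for:
  b=False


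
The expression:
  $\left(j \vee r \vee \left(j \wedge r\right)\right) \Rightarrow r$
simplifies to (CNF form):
$r \vee \neg j$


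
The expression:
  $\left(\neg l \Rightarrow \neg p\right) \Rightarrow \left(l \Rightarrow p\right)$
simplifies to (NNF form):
$p \vee \neg l$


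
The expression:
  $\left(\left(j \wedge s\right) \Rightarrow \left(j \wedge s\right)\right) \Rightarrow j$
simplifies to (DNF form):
$j$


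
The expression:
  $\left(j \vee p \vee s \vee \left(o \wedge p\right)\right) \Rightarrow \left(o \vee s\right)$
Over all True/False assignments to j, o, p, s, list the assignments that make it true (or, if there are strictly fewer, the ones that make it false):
is false only for:
  j=False, o=False, p=True, s=False;
  j=True, o=False, p=False, s=False;
  j=True, o=False, p=True, s=False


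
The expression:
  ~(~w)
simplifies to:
w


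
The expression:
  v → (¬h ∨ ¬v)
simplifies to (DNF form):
¬h ∨ ¬v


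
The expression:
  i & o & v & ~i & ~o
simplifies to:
False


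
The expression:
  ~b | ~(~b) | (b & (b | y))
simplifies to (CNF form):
True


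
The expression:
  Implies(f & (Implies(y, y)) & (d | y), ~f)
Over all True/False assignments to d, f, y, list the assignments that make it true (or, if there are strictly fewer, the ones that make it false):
is false only for:
  d=False, f=True, y=True;
  d=True, f=True, y=False;
  d=True, f=True, y=True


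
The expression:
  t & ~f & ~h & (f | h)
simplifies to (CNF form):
False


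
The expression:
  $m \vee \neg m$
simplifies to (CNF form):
$\text{True}$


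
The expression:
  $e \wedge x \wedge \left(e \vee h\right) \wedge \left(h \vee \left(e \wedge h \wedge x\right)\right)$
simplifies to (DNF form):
$e \wedge h \wedge x$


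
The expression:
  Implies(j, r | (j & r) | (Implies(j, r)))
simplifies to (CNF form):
r | ~j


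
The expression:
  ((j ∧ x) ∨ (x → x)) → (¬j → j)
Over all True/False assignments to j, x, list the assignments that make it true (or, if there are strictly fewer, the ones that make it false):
is true only for:
  j=True, x=False;
  j=True, x=True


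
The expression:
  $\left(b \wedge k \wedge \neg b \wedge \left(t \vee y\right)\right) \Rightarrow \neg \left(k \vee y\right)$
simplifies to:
$\text{True}$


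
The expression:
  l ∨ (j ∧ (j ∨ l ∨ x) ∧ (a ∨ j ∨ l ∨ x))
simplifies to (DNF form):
j ∨ l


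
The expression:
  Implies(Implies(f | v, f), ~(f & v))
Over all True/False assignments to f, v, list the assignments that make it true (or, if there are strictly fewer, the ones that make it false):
is false only for:
  f=True, v=True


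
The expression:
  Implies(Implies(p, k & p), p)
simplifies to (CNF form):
p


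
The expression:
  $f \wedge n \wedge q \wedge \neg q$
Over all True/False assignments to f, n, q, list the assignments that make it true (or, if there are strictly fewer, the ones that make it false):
is never true.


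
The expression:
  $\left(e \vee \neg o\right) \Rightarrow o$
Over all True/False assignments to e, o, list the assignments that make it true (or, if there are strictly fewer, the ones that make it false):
is true only for:
  e=False, o=True;
  e=True, o=True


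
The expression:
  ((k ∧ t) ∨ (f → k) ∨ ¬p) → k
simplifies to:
k ∨ (f ∧ p)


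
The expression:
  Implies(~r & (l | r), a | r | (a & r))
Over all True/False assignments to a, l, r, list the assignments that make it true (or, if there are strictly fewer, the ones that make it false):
is false only for:
  a=False, l=True, r=False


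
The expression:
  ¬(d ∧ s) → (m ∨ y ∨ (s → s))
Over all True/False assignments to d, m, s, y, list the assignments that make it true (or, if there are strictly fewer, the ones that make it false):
is always true.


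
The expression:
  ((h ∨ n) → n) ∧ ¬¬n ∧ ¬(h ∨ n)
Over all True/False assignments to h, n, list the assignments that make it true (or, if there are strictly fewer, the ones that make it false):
is never true.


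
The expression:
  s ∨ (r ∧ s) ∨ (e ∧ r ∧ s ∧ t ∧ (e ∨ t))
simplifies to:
s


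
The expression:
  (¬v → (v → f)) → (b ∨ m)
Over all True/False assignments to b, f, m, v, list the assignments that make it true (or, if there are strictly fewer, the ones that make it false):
is false only for:
  b=False, f=False, m=False, v=False;
  b=False, f=False, m=False, v=True;
  b=False, f=True, m=False, v=False;
  b=False, f=True, m=False, v=True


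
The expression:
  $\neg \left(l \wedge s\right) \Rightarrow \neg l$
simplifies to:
$s \vee \neg l$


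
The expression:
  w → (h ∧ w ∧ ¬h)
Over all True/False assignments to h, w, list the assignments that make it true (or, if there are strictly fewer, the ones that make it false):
is true only for:
  h=False, w=False;
  h=True, w=False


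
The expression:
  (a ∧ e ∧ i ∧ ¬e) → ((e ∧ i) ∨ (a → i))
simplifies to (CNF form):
True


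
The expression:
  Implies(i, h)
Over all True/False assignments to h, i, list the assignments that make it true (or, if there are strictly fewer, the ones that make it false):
is false only for:
  h=False, i=True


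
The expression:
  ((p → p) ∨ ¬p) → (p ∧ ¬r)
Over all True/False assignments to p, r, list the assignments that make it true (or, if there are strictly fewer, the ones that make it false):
is true only for:
  p=True, r=False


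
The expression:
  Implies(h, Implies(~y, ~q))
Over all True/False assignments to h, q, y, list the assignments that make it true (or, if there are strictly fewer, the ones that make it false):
is false only for:
  h=True, q=True, y=False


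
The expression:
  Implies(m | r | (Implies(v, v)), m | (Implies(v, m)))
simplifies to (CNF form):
m | ~v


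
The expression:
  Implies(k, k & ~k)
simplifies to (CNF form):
~k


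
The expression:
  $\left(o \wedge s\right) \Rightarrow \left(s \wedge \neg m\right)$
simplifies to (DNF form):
$\neg m \vee \neg o \vee \neg s$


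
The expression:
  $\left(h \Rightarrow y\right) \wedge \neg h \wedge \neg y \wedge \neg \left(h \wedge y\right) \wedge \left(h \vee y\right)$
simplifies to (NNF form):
$\text{False}$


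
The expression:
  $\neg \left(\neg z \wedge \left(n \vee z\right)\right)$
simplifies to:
$z \vee \neg n$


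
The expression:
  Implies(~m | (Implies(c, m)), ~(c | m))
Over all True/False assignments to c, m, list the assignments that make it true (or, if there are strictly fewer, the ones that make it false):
is true only for:
  c=False, m=False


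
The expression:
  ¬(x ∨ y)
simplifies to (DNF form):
¬x ∧ ¬y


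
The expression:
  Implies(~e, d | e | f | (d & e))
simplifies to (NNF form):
d | e | f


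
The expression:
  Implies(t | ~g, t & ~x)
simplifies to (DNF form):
(g & ~t) | (t & ~x)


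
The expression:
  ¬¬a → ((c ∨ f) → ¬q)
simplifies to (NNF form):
(¬c ∧ ¬f) ∨ ¬a ∨ ¬q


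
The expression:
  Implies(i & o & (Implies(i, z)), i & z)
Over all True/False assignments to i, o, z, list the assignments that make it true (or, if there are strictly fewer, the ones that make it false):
is always true.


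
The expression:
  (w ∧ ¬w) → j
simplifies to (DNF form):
True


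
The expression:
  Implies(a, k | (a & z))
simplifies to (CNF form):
k | z | ~a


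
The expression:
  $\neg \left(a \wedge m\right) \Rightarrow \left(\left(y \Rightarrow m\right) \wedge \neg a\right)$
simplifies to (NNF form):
$m \vee \left(\neg a \wedge \neg y\right)$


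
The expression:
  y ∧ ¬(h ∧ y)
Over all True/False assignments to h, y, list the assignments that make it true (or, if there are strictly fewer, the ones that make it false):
is true only for:
  h=False, y=True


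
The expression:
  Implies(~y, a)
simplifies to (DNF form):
a | y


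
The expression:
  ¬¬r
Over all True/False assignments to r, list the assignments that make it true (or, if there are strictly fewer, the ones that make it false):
is true only for:
  r=True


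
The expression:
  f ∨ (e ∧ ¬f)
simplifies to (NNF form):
e ∨ f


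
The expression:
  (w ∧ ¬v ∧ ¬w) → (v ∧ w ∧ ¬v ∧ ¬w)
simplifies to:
True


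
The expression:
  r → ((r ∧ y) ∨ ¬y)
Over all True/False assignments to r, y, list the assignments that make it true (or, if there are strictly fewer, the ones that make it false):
is always true.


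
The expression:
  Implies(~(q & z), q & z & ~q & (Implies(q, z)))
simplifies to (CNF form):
q & z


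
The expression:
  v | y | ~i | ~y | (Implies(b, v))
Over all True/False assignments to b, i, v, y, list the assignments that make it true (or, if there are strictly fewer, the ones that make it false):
is always true.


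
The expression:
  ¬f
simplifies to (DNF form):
¬f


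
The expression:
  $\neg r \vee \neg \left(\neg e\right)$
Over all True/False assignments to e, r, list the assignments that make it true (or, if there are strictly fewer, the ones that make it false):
is false only for:
  e=False, r=True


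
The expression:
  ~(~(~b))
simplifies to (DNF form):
~b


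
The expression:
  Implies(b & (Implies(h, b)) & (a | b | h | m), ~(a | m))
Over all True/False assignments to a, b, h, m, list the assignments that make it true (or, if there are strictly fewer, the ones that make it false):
is false only for:
  a=False, b=True, h=False, m=True;
  a=False, b=True, h=True, m=True;
  a=True, b=True, h=False, m=False;
  a=True, b=True, h=False, m=True;
  a=True, b=True, h=True, m=False;
  a=True, b=True, h=True, m=True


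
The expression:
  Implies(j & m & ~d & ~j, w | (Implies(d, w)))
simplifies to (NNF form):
True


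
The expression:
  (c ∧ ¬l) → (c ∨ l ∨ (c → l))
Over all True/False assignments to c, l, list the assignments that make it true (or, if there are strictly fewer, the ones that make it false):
is always true.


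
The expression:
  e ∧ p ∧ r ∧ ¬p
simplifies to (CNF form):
False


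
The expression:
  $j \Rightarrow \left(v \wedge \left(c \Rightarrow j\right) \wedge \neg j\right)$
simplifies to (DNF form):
$\neg j$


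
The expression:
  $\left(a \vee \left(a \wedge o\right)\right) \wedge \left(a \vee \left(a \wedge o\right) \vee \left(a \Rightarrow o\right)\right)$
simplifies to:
$a$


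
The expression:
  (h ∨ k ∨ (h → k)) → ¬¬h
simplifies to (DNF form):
h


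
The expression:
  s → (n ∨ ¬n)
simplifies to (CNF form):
True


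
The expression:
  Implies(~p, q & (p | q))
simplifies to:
p | q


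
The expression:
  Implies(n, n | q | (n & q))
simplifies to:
True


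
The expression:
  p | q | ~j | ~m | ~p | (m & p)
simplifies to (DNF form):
True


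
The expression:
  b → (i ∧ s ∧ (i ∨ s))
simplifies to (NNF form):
(i ∧ s) ∨ ¬b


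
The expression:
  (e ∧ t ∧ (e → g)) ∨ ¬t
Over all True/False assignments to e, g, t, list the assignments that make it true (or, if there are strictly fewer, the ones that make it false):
is false only for:
  e=False, g=False, t=True;
  e=False, g=True, t=True;
  e=True, g=False, t=True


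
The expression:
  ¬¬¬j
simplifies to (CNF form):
¬j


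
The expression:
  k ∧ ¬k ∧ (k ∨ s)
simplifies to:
False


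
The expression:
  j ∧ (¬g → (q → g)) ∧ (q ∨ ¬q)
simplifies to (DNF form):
(g ∧ j) ∨ (j ∧ ¬q)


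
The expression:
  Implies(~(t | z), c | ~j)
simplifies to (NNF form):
c | t | z | ~j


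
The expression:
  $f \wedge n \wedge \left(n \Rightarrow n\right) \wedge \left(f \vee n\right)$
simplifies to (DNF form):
$f \wedge n$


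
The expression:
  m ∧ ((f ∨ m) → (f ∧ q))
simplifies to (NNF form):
f ∧ m ∧ q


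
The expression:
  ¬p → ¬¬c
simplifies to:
c ∨ p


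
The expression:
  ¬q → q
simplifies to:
q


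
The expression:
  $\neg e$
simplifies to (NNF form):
$\neg e$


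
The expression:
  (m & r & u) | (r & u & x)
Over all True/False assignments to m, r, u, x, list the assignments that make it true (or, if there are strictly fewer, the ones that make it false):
is true only for:
  m=False, r=True, u=True, x=True;
  m=True, r=True, u=True, x=False;
  m=True, r=True, u=True, x=True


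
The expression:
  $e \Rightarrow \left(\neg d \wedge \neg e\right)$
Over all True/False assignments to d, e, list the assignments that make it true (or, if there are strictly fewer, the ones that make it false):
is true only for:
  d=False, e=False;
  d=True, e=False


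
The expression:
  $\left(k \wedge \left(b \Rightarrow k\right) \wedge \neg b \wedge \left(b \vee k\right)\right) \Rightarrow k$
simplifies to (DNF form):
$\text{True}$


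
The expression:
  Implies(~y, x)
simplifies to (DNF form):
x | y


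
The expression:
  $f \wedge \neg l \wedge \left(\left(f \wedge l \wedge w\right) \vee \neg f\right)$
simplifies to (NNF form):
$\text{False}$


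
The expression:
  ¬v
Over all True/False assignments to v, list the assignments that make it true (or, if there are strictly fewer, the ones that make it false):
is true only for:
  v=False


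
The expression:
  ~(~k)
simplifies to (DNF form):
k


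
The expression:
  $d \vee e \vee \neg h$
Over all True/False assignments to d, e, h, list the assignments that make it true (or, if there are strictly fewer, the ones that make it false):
is false only for:
  d=False, e=False, h=True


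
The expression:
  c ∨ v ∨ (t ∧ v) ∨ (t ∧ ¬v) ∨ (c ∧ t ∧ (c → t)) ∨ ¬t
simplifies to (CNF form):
True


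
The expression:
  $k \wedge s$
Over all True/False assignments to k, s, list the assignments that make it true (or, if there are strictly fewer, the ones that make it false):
is true only for:
  k=True, s=True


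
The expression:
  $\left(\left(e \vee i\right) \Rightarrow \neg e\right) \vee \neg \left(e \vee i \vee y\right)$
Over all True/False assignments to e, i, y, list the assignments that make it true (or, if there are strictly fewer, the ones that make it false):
is true only for:
  e=False, i=False, y=False;
  e=False, i=False, y=True;
  e=False, i=True, y=False;
  e=False, i=True, y=True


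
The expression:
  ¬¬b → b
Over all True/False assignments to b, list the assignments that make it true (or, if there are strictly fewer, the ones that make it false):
is always true.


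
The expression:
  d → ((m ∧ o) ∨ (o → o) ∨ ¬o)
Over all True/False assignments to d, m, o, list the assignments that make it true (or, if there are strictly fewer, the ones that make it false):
is always true.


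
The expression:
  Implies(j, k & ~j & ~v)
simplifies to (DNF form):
~j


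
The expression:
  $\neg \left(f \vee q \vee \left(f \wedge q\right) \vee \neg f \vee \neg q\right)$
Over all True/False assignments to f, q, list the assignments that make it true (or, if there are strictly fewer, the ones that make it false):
is never true.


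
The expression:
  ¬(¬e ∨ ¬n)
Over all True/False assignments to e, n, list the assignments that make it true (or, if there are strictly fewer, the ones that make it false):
is true only for:
  e=True, n=True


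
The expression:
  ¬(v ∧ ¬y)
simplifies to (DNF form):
y ∨ ¬v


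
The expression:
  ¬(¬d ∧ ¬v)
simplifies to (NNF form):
d ∨ v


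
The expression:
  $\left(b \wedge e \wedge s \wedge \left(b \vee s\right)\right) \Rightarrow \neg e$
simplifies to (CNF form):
$\neg b \vee \neg e \vee \neg s$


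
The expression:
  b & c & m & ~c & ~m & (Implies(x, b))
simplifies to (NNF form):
False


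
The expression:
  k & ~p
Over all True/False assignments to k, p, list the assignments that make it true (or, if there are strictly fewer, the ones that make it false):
is true only for:
  k=True, p=False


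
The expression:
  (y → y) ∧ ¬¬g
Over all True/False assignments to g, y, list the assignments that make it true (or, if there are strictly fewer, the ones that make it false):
is true only for:
  g=True, y=False;
  g=True, y=True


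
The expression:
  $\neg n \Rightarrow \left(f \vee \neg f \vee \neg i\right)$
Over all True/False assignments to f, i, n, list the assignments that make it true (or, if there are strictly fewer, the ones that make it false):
is always true.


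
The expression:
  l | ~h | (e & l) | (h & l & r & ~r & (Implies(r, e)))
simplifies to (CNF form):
l | ~h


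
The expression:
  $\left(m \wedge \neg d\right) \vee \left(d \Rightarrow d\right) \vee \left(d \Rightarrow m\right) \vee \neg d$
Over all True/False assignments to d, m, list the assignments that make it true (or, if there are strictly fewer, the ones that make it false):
is always true.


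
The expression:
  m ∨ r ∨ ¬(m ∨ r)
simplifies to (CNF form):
True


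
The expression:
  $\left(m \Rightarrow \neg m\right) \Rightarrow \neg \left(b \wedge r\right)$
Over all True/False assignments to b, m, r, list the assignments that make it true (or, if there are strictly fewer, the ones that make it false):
is false only for:
  b=True, m=False, r=True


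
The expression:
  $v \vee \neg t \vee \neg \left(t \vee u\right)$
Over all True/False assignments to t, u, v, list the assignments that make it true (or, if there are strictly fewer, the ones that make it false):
is false only for:
  t=True, u=False, v=False;
  t=True, u=True, v=False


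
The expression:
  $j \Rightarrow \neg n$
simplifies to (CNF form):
$\neg j \vee \neg n$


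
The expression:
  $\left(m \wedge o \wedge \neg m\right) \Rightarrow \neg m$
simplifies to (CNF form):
$\text{True}$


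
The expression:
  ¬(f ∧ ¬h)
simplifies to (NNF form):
h ∨ ¬f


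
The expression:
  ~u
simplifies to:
~u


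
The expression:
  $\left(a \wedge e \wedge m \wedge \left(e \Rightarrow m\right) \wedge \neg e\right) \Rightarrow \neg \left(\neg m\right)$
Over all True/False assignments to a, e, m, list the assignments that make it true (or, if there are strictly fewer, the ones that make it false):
is always true.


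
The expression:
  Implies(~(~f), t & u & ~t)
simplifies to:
~f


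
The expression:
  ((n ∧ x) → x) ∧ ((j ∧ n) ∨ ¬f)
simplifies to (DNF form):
(j ∧ n) ∨ ¬f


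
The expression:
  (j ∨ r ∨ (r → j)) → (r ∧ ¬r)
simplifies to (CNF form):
False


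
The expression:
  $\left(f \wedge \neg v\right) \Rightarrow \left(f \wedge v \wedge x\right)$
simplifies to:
$v \vee \neg f$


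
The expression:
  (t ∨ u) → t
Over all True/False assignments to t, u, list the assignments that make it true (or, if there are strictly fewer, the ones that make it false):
is false only for:
  t=False, u=True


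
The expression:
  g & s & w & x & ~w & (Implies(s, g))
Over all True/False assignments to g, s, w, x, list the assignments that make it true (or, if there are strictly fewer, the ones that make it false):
is never true.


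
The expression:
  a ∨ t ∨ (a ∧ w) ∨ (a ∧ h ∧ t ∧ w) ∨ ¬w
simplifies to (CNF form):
a ∨ t ∨ ¬w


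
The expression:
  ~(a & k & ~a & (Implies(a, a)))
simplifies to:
True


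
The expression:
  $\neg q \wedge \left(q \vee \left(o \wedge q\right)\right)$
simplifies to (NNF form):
$\text{False}$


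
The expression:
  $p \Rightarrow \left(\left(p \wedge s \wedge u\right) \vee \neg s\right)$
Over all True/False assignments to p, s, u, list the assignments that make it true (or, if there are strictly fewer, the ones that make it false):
is false only for:
  p=True, s=True, u=False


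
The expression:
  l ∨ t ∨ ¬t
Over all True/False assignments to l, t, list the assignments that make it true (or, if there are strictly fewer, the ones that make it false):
is always true.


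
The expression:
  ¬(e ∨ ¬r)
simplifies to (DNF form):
r ∧ ¬e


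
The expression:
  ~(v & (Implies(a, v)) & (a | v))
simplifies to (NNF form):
~v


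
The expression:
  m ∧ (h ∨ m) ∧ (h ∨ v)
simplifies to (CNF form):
m ∧ (h ∨ v)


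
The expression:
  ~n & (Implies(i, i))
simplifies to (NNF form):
~n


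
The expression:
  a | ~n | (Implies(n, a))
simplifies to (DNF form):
a | ~n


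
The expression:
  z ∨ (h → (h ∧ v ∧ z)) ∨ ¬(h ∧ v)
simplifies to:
z ∨ ¬h ∨ ¬v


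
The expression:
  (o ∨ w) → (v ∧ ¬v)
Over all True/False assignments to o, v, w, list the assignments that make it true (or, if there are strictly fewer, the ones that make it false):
is true only for:
  o=False, v=False, w=False;
  o=False, v=True, w=False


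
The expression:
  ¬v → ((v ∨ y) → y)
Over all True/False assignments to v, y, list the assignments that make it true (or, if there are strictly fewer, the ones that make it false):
is always true.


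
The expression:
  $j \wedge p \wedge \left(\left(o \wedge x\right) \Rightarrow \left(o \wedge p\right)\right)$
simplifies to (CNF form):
$j \wedge p$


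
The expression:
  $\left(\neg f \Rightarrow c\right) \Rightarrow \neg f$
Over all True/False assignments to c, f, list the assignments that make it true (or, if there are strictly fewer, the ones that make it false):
is true only for:
  c=False, f=False;
  c=True, f=False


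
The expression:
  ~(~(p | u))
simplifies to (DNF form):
p | u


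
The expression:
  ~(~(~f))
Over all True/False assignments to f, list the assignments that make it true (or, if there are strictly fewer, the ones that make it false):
is true only for:
  f=False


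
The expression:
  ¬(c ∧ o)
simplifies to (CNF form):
¬c ∨ ¬o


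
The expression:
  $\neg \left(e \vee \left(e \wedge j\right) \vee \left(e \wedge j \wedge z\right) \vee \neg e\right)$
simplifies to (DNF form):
$\text{False}$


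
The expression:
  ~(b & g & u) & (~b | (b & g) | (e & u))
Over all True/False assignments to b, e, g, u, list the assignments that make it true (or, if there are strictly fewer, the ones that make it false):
is false only for:
  b=True, e=False, g=False, u=False;
  b=True, e=False, g=False, u=True;
  b=True, e=False, g=True, u=True;
  b=True, e=True, g=False, u=False;
  b=True, e=True, g=True, u=True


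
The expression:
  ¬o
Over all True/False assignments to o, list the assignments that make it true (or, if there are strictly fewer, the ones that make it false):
is true only for:
  o=False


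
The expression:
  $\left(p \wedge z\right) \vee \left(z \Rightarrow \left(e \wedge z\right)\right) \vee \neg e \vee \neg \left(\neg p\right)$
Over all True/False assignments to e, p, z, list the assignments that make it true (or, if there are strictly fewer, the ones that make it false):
is always true.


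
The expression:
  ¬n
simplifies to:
¬n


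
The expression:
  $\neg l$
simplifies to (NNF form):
$\neg l$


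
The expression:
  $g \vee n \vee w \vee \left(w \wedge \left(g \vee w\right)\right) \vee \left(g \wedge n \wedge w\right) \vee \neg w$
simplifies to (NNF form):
$\text{True}$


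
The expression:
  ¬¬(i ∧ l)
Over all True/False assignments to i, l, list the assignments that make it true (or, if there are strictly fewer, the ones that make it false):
is true only for:
  i=True, l=True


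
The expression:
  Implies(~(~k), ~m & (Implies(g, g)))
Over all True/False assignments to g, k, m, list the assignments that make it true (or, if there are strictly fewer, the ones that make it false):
is false only for:
  g=False, k=True, m=True;
  g=True, k=True, m=True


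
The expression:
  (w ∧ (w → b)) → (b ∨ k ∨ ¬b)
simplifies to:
True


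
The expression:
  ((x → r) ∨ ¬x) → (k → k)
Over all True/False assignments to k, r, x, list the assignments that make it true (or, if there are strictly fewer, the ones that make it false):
is always true.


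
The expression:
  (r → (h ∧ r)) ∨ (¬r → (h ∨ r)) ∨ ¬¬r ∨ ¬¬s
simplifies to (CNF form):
True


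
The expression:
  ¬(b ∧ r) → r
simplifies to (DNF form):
r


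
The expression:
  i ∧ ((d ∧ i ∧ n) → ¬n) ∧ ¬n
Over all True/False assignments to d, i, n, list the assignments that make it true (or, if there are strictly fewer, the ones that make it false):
is true only for:
  d=False, i=True, n=False;
  d=True, i=True, n=False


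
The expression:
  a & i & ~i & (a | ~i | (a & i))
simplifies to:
False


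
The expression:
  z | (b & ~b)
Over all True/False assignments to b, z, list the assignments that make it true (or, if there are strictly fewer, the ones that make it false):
is true only for:
  b=False, z=True;
  b=True, z=True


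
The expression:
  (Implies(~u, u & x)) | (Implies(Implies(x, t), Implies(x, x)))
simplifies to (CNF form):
True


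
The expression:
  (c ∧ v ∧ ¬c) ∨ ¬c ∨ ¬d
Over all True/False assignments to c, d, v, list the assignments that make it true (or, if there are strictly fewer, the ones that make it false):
is false only for:
  c=True, d=True, v=False;
  c=True, d=True, v=True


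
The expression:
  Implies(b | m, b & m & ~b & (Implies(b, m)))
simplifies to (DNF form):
~b & ~m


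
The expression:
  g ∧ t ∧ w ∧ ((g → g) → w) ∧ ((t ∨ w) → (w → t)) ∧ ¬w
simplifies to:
False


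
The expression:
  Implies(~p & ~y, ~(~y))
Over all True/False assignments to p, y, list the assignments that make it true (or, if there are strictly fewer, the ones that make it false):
is false only for:
  p=False, y=False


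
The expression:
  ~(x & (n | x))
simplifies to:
~x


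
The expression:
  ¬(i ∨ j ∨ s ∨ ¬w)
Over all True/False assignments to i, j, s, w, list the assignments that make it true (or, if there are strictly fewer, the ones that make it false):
is true only for:
  i=False, j=False, s=False, w=True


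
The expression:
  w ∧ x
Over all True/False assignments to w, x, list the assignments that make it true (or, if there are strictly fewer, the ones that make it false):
is true only for:
  w=True, x=True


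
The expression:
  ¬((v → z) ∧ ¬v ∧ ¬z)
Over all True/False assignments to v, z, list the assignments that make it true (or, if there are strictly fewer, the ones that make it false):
is false only for:
  v=False, z=False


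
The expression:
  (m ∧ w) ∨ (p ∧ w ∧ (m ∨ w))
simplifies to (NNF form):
w ∧ (m ∨ p)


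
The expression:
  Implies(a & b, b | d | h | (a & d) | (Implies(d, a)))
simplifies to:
True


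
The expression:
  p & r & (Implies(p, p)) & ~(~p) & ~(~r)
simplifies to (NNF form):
p & r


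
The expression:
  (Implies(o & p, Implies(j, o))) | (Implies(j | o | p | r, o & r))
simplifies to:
True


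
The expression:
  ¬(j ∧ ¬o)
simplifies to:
o ∨ ¬j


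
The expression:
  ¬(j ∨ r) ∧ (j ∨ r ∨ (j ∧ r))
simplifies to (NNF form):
False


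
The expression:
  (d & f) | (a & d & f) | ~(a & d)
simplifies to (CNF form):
f | ~a | ~d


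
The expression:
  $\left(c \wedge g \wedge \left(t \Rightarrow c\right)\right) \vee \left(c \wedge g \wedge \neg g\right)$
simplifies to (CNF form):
$c \wedge g$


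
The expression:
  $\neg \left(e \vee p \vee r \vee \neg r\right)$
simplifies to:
$\text{False}$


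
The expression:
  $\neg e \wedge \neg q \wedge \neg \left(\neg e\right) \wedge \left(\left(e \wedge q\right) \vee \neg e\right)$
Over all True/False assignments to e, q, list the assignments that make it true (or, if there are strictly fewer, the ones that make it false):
is never true.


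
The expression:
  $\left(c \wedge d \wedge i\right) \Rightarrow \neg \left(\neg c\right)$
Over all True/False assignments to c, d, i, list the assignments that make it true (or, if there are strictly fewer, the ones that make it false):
is always true.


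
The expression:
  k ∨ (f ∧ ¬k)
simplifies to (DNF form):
f ∨ k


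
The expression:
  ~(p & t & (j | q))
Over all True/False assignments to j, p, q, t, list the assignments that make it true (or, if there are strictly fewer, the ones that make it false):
is false only for:
  j=False, p=True, q=True, t=True;
  j=True, p=True, q=False, t=True;
  j=True, p=True, q=True, t=True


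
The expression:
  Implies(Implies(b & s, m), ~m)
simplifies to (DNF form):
~m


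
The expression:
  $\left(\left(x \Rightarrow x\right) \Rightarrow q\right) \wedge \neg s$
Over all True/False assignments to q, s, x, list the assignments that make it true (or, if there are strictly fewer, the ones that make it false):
is true only for:
  q=True, s=False, x=False;
  q=True, s=False, x=True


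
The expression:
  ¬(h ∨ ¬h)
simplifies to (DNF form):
False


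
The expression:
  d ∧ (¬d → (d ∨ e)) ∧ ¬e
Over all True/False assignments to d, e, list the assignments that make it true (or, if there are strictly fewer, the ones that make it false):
is true only for:
  d=True, e=False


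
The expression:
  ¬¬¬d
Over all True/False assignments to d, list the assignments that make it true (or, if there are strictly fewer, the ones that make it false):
is true only for:
  d=False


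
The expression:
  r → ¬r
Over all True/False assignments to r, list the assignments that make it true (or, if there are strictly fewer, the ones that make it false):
is true only for:
  r=False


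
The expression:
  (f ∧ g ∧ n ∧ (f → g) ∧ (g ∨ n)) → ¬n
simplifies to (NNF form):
¬f ∨ ¬g ∨ ¬n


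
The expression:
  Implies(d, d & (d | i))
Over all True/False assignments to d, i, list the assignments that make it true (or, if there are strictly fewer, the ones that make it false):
is always true.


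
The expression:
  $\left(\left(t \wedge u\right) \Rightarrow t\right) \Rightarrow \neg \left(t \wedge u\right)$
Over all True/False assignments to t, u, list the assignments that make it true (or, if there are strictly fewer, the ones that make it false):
is false only for:
  t=True, u=True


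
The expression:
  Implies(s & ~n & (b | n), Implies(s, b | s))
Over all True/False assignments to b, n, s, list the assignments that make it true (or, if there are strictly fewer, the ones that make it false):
is always true.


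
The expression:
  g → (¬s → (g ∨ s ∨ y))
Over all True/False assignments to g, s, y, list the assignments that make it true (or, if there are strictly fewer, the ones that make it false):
is always true.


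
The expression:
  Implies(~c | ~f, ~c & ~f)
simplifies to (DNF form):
(c & f) | (~c & ~f)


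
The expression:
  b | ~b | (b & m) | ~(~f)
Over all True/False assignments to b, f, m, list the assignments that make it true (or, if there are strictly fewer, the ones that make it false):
is always true.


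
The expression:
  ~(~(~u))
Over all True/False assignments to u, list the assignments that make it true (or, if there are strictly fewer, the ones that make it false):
is true only for:
  u=False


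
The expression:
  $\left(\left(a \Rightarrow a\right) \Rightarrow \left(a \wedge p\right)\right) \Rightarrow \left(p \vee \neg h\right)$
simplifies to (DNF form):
$\text{True}$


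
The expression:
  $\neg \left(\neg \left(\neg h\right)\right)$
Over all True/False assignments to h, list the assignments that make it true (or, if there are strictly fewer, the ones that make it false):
is true only for:
  h=False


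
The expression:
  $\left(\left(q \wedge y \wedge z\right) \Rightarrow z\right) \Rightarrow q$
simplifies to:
$q$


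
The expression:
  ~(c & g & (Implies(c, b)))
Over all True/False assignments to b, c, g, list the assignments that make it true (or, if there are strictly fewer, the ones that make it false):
is false only for:
  b=True, c=True, g=True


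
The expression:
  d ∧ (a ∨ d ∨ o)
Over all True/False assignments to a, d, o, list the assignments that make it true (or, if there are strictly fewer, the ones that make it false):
is true only for:
  a=False, d=True, o=False;
  a=False, d=True, o=True;
  a=True, d=True, o=False;
  a=True, d=True, o=True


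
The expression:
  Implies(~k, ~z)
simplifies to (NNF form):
k | ~z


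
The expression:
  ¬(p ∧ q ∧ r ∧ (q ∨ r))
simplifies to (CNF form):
¬p ∨ ¬q ∨ ¬r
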